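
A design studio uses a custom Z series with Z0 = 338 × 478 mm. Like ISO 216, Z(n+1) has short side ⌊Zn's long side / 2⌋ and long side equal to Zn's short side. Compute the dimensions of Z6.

42 × 59 mm

Z1 = 239 × 338 mm (from Z0 by 1 halving).
Z2: ⌊338/2⌋ × 239 = 169 × 239 mm
Z3: ⌊239/2⌋ × 169 = 119 × 169 mm
Z4: ⌊169/2⌋ × 119 = 84 × 119 mm
Z5: ⌊119/2⌋ × 84 = 59 × 84 mm
Z6: ⌊84/2⌋ × 59 = 42 × 59 mm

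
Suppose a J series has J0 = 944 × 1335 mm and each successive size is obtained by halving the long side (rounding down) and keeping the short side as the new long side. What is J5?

J1: ⌊1335/2⌋ × 944 = 667 × 944 mm
J2: ⌊944/2⌋ × 667 = 472 × 667 mm
J3: ⌊667/2⌋ × 472 = 333 × 472 mm
J4: ⌊472/2⌋ × 333 = 236 × 333 mm
J5: ⌊333/2⌋ × 236 = 166 × 236 mm

166 × 236 mm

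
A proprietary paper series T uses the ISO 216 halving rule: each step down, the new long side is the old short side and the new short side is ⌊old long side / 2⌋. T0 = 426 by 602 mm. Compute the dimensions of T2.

213 × 301 mm

T1: ⌊602/2⌋ × 426 = 301 × 426 mm
T2: ⌊426/2⌋ × 301 = 213 × 301 mm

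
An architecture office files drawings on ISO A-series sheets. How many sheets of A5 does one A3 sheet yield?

4

Each ISO step halves the sheet: 1 × A3 → 2 × A4 → 4 × A5
From A3 to A5 is 2 halving steps: 2^2 = 4.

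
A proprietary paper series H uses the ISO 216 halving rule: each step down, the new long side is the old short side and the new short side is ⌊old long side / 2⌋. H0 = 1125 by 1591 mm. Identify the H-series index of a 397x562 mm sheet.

H0: 1125 × 1591 mm
H1: 795 × 1125 mm
H2: 562 × 795 mm
H3: 397 × 562 mm
H4: 281 × 397 mm
→ matches H3.

H3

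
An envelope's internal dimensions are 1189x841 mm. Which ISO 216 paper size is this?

Aspect ratio 1189/841 ≈ 1.414 — close to the ISO √2 ≈ 1.414.
In the A-series (A0 area = 1 m²): A0 = 841 × 1189 mm.

A0 (841 × 1189 mm)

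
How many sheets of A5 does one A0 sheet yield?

A0 = 841 × 1189 mm; A5 = 148 × 210 mm.
Each halving step doubles the count; 5 steps from A0 to A5.
2^5 = 32.

32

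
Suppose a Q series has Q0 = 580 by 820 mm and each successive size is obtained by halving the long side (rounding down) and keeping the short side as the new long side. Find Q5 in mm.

Q1 = 410 × 580 mm (from Q0 by 1 halving).
Q2: ⌊580/2⌋ × 410 = 290 × 410 mm
Q3: ⌊410/2⌋ × 290 = 205 × 290 mm
Q4: ⌊290/2⌋ × 205 = 145 × 205 mm
Q5: ⌊205/2⌋ × 145 = 102 × 145 mm

102 × 145 mm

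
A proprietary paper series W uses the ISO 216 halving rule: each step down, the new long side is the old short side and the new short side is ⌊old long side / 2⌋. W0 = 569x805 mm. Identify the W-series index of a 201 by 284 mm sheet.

W3

W0: 569 × 805 mm
W1: 402 × 569 mm
W2: 284 × 402 mm
W3: 201 × 284 mm
W4: 142 × 201 mm
→ matches W3.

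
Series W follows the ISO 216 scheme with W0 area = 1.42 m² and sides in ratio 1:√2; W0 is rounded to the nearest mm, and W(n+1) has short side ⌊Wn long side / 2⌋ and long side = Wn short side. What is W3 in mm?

Let W0's short side be w mm. w · w√2 = 1.42 m² = 1,420,000 mm², so w ≈ 1002.0 mm and w√2 ≈ 1417.1 mm → W0 = 1002 × 1417 mm.
W1: ⌊1417/2⌋ × 1002 = 708 × 1002 mm
W2: ⌊1002/2⌋ × 708 = 501 × 708 mm
W3: ⌊708/2⌋ × 501 = 354 × 501 mm

354 × 501 mm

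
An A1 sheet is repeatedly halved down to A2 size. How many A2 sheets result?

Each ISO step halves the sheet: 1 × A1 → 2 × A2
From A1 to A2 is 1 halving step: 2^1 = 2.

2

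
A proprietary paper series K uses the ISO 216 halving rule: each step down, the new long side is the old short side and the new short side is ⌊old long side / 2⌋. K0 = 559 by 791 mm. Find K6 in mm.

69 × 98 mm

K1: ⌊791/2⌋ × 559 = 395 × 559 mm
K2: ⌊559/2⌋ × 395 = 279 × 395 mm
K3: ⌊395/2⌋ × 279 = 197 × 279 mm
K4: ⌊279/2⌋ × 197 = 139 × 197 mm
K5: ⌊197/2⌋ × 139 = 98 × 139 mm
K6: ⌊139/2⌋ × 98 = 69 × 98 mm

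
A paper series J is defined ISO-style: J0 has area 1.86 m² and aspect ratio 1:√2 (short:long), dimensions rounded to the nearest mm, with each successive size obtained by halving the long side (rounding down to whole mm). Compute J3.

405 × 573 mm

Let J0's short side be w mm. w · w√2 = 1.86 m² = 1,860,000 mm², so w ≈ 1146.8 mm and w√2 ≈ 1621.9 mm → J0 = 1147 × 1622 mm.
J1: ⌊1622/2⌋ × 1147 = 811 × 1147 mm
J2: ⌊1147/2⌋ × 811 = 573 × 811 mm
J3: ⌊811/2⌋ × 573 = 405 × 573 mm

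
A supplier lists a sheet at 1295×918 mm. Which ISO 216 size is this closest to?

C0 (917 × 1297 mm)

Aspect ratio 1295/918 ≈ 1.411 — close to the ISO √2 ≈ 1.414.
In the C-series (envelope sizes, between A and B): C0 = 917 × 1297 mm.
Off by 3 mm total — nearest standard size.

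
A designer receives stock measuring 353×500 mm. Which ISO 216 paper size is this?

B3 (353 × 500 mm)

Aspect ratio 500/353 ≈ 1.416 — close to the ISO √2 ≈ 1.414.
In the B-series (B0 = 1000 × 1414 mm): B3 = 353 × 500 mm.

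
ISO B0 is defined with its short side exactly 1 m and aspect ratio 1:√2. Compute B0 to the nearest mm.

1000 × 1414 mm

Short side = 1000 mm; long side = 1000√2 ≈ 1414.2 mm.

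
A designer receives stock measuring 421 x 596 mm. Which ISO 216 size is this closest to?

A2 (420 × 594 mm)

Aspect ratio 596/421 ≈ 1.416 — close to the ISO √2 ≈ 1.414.
In the A-series (A0 area = 1 m²): A2 = 420 × 594 mm.
Off by 3 mm total — nearest standard size.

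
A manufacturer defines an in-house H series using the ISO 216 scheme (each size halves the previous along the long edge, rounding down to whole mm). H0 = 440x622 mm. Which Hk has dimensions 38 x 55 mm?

H7

H0: 440 × 622 mm
H1: 311 × 440 mm
H2: 220 × 311 mm
H3: 155 × 220 mm
H4: 110 × 155 mm
H5: 77 × 110 mm
H6: 55 × 77 mm
H7: 38 × 55 mm
H8: 27 × 38 mm
→ matches H7.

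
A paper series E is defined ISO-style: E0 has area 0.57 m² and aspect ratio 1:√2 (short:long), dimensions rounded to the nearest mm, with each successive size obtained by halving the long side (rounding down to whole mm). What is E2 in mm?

Let E0's short side be w mm. w · w√2 = 0.57 m² = 570,000 mm², so w ≈ 634.9 mm and w√2 ≈ 897.8 mm → E0 = 635 × 898 mm.
E1: ⌊898/2⌋ × 635 = 449 × 635 mm
E2: ⌊635/2⌋ × 449 = 317 × 449 mm

317 × 449 mm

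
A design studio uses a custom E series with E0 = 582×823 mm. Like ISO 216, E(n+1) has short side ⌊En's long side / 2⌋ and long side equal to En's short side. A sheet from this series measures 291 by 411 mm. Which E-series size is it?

E2

E0: 582 × 823 mm
E1: 411 × 582 mm
E2: 291 × 411 mm
E3: 205 × 291 mm
→ matches E2.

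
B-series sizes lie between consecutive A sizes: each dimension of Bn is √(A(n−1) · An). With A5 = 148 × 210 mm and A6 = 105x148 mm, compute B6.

125 × 176 mm

Short side: √(148 · 105) = √15540 ≈ 124.7 → 125 mm
Long side: √(210 · 148) = √31080 ≈ 176.3 → 176 mm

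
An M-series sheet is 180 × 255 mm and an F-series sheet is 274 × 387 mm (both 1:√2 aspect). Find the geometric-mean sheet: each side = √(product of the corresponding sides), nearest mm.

222 × 314 mm

Short side: √(180 · 274) = √49320 ≈ 222.1 → 222 mm
Long side: √(255 · 387) = √98685 ≈ 314.1 → 314 mm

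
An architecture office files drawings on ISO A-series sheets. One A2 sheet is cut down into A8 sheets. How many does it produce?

64

Each ISO step halves the sheet: 1 × A2 → 2 × A3 → 4 × A4 → 8 × A5 → …
From A2 to A8 is 6 halving steps: 2^6 = 64.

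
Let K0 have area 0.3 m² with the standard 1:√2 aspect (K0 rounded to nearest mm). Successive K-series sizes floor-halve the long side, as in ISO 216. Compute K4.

115 × 162 mm

Let K0's short side be w mm. w · w√2 = 0.3 m² = 300,000 mm², so w ≈ 460.6 mm and w√2 ≈ 651.4 mm → K0 = 461 × 651 mm.
K1: ⌊651/2⌋ × 461 = 325 × 461 mm
K2: ⌊461/2⌋ × 325 = 230 × 325 mm
K3: ⌊325/2⌋ × 230 = 162 × 230 mm
K4: ⌊230/2⌋ × 162 = 115 × 162 mm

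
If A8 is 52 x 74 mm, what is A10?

A9: ⌊74/2⌋ × 52 = 37 × 52 mm
A10: ⌊52/2⌋ × 37 = 26 × 37 mm

26 × 37 mm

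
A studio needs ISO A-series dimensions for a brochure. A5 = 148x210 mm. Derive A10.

26 × 37 mm

A6: ⌊210/2⌋ × 148 = 105 × 148 mm
A7: ⌊148/2⌋ × 105 = 74 × 105 mm
A8: ⌊105/2⌋ × 74 = 52 × 74 mm
A9: ⌊74/2⌋ × 52 = 37 × 52 mm
A10: ⌊52/2⌋ × 37 = 26 × 37 mm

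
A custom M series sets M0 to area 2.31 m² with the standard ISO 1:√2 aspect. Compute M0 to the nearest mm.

Let the short side be w mm. Then w · w√2 = 2.31 m² = 2,310,000 mm².
w² = 2,310,000/√2, so w ≈ 1278.1 mm; long side = w√2 ≈ 1807.4 mm.

1278 × 1807 mm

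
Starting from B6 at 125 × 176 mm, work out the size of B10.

31 × 44 mm

B7: ⌊176/2⌋ × 125 = 88 × 125 mm
B8: ⌊125/2⌋ × 88 = 62 × 88 mm
B9: ⌊88/2⌋ × 62 = 44 × 62 mm
B10: ⌊62/2⌋ × 44 = 31 × 44 mm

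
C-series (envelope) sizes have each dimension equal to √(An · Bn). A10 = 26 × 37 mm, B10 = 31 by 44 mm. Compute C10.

28 × 40 mm

Short side: √(26 · 31) = √806 ≈ 28.4 → 28 mm
Long side: √(37 · 44) = √1628 ≈ 40.3 → 40 mm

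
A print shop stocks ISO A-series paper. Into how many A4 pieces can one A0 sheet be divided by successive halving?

A0 = 841 × 1189 mm; A4 = 210 × 297 mm.
Each halving step doubles the count; 4 steps from A0 to A4.
2^4 = 16.

16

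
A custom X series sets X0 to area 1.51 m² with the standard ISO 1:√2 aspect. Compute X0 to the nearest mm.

1033 × 1461 mm

Let the short side be w mm. Then w · w√2 = 1.51 m² = 1,510,000 mm².
w² = 1,510,000/√2, so w ≈ 1033.3 mm; long side = w√2 ≈ 1461.3 mm.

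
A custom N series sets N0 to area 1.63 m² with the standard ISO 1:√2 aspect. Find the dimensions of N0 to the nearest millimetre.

1074 × 1518 mm

Let the short side be w mm. Then w · w√2 = 1.63 m² = 1,630,000 mm².
w² = 1,630,000/√2, so w ≈ 1073.6 mm; long side = w√2 ≈ 1518.3 mm.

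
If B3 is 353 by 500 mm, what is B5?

B4: ⌊500/2⌋ × 353 = 250 × 353 mm
B5: ⌊353/2⌋ × 250 = 176 × 250 mm

176 × 250 mm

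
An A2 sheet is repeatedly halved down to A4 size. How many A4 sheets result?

A2 = 420 × 594 mm; A4 = 210 × 297 mm.
Each halving step doubles the count; 2 steps from A2 to A4.
2^2 = 4.

4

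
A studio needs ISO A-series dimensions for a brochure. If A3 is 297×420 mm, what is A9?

A4: ⌊420/2⌋ × 297 = 210 × 297 mm
A5: ⌊297/2⌋ × 210 = 148 × 210 mm
A6: ⌊210/2⌋ × 148 = 105 × 148 mm
A7: ⌊148/2⌋ × 105 = 74 × 105 mm
A8: ⌊105/2⌋ × 74 = 52 × 74 mm
A9: ⌊74/2⌋ × 52 = 37 × 52 mm

37 × 52 mm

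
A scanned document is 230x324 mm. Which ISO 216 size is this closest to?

C4 (229 × 324 mm)

Aspect ratio 324/230 ≈ 1.409 — close to the ISO √2 ≈ 1.414.
In the C-series (envelope sizes, between A and B): C4 = 229 × 324 mm.
Off by 1 mm total — nearest standard size.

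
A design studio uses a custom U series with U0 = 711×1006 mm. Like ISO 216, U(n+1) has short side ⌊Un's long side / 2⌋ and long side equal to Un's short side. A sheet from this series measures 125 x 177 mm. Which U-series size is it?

U0: 711 × 1006 mm
U1: 503 × 711 mm
U2: 355 × 503 mm
U3: 251 × 355 mm
U4: 177 × 251 mm
U5: 125 × 177 mm
U6: 88 × 125 mm
→ matches U5.

U5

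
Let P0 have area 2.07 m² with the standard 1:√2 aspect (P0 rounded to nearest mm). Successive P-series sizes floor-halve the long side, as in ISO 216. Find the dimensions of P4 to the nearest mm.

302 × 427 mm

Let P0's short side be w mm. w · w√2 = 2.07 m² = 2,070,000 mm², so w ≈ 1209.8 mm and w√2 ≈ 1711.0 mm → P0 = 1210 × 1711 mm.
P1: ⌊1711/2⌋ × 1210 = 855 × 1210 mm
P2: ⌊1210/2⌋ × 855 = 605 × 855 mm
P3: ⌊855/2⌋ × 605 = 427 × 605 mm
P4: ⌊605/2⌋ × 427 = 302 × 427 mm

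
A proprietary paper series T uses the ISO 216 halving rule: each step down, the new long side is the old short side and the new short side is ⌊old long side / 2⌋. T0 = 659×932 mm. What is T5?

T1 = 466 × 659 mm (from T0 by 1 halving).
T2: ⌊659/2⌋ × 466 = 329 × 466 mm
T3: ⌊466/2⌋ × 329 = 233 × 329 mm
T4: ⌊329/2⌋ × 233 = 164 × 233 mm
T5: ⌊233/2⌋ × 164 = 116 × 164 mm

116 × 164 mm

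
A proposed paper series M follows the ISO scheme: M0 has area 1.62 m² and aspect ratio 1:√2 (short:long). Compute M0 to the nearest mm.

Let the short side be w mm. Then w · w√2 = 1.62 m² = 1,620,000 mm².
w² = 1,620,000/√2, so w ≈ 1070.3 mm; long side = w√2 ≈ 1513.6 mm.

1070 × 1514 mm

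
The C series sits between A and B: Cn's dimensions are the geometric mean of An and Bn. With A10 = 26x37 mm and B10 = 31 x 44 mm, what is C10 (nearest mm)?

28 × 40 mm

Short side: √(26 · 31) = √806 ≈ 28.4 → 28 mm
Long side: √(37 · 44) = √1628 ≈ 40.3 → 40 mm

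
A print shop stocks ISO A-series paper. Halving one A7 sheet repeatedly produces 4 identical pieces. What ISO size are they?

4 = 2^2, so 2 halving steps.
A7 → A8 → … → A9 after 2 steps.

A9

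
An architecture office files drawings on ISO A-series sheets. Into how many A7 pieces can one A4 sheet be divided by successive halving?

8

Each ISO step halves the sheet: 1 × A4 → 2 × A5 → 4 × A6 → 8 × A7
From A4 to A7 is 3 halving steps: 2^3 = 8.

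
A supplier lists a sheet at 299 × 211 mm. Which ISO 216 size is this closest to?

Aspect ratio 299/211 ≈ 1.417 — close to the ISO √2 ≈ 1.414.
In the A-series (A0 area = 1 m²): A4 = 210 × 297 mm.
Off by 3 mm total — nearest standard size.

A4 (210 × 297 mm)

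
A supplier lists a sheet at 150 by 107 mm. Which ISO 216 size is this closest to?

Aspect ratio 150/107 ≈ 1.402 — close to the ISO √2 ≈ 1.414.
In the A-series (A0 area = 1 m²): A6 = 105 × 148 mm.
Off by 4 mm total — nearest standard size.

A6 (105 × 148 mm)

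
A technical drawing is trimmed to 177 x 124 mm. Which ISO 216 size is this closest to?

B6 (125 × 176 mm)

Aspect ratio 177/124 ≈ 1.427 — close to the ISO √2 ≈ 1.414.
In the B-series (B0 = 1000 × 1414 mm): B6 = 125 × 176 mm.
Off by 2 mm total — nearest standard size.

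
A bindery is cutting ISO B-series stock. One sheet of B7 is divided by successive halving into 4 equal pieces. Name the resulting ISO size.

4 = 2^2, so 2 halving steps.
B7 → B8 → … → B9 after 2 steps.

B9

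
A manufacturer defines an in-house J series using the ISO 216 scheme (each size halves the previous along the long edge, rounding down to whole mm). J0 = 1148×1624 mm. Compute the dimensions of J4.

J1: ⌊1624/2⌋ × 1148 = 812 × 1148 mm
J2: ⌊1148/2⌋ × 812 = 574 × 812 mm
J3: ⌊812/2⌋ × 574 = 406 × 574 mm
J4: ⌊574/2⌋ × 406 = 287 × 406 mm

287 × 406 mm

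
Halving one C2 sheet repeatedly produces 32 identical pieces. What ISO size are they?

C7

32 = 2^5, so 5 halving steps.
C2 → C3 → … → C7 after 5 steps.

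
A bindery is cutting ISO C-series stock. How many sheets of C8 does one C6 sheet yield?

Each ISO step halves the sheet: 1 × C6 → 2 × C7 → 4 × C8
From C6 to C8 is 2 halving steps: 2^2 = 4.

4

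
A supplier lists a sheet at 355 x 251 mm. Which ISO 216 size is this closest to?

B4 (250 × 353 mm)

Aspect ratio 355/251 ≈ 1.414 — close to the ISO √2 ≈ 1.414.
In the B-series (B0 = 1000 × 1414 mm): B4 = 250 × 353 mm.
Off by 3 mm total — nearest standard size.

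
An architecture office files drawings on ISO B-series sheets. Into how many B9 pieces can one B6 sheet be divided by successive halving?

8

B6 = 125 × 176 mm; B9 = 44 × 62 mm.
Each halving step doubles the count; 3 steps from B6 to B9.
2^3 = 8.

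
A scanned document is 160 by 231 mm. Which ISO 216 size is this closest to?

Aspect ratio 231/160 ≈ 1.444 (ISO target is √2 ≈ 1.414).
In the C-series (envelope sizes, between A and B): C5 = 162 × 229 mm.
Off by 4 mm total — nearest standard size.

C5 (162 × 229 mm)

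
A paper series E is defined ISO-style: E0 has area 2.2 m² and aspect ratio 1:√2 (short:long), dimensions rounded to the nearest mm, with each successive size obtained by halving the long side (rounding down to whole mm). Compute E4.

Let E0's short side be w mm. w · w√2 = 2.2 m² = 2,200,000 mm², so w ≈ 1247.3 mm and w√2 ≈ 1763.9 mm → E0 = 1247 × 1764 mm.
E1: ⌊1764/2⌋ × 1247 = 882 × 1247 mm
E2: ⌊1247/2⌋ × 882 = 623 × 882 mm
E3: ⌊882/2⌋ × 623 = 441 × 623 mm
E4: ⌊623/2⌋ × 441 = 311 × 441 mm

311 × 441 mm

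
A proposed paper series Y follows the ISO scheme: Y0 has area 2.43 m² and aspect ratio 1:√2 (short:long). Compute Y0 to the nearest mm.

1311 × 1854 mm

Let the short side be w mm. Then w · w√2 = 2.43 m² = 2,430,000 mm².
w² = 2,430,000/√2, so w ≈ 1310.8 mm; long side = w√2 ≈ 1853.8 mm.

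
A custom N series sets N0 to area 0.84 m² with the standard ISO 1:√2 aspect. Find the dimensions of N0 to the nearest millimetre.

Let the short side be w mm. Then w · w√2 = 0.84 m² = 840,000 mm².
w² = 840,000/√2, so w ≈ 770.7 mm; long side = w√2 ≈ 1089.9 mm.

771 × 1090 mm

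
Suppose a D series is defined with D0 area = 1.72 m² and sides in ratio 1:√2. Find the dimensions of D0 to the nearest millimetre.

Let the short side be w mm. Then w · w√2 = 1.72 m² = 1,720,000 mm².
w² = 1,720,000/√2, so w ≈ 1102.8 mm; long side = w√2 ≈ 1559.6 mm.

1103 × 1560 mm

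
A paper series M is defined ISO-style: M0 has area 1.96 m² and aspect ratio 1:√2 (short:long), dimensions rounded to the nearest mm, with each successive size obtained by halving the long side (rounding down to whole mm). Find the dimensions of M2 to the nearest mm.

588 × 832 mm

Let M0's short side be w mm. w · w√2 = 1.96 m² = 1,960,000 mm², so w ≈ 1177.3 mm and w√2 ≈ 1664.9 mm → M0 = 1177 × 1665 mm.
M1: ⌊1665/2⌋ × 1177 = 832 × 1177 mm
M2: ⌊1177/2⌋ × 832 = 588 × 832 mm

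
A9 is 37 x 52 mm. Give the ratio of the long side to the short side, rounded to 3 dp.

1.405

52 / 37 = 1.405
ISO 216 targets √2 ≈ 1.414; the -0.009 deviation is from mm rounding.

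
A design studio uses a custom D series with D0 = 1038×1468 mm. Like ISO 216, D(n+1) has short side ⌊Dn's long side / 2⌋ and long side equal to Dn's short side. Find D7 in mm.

D1 = 734 × 1038 mm (from D0 by 1 halving).
D2: ⌊1038/2⌋ × 734 = 519 × 734 mm
D3: ⌊734/2⌋ × 519 = 367 × 519 mm
D4: ⌊519/2⌋ × 367 = 259 × 367 mm
D5: ⌊367/2⌋ × 259 = 183 × 259 mm
D6: ⌊259/2⌋ × 183 = 129 × 183 mm
D7: ⌊183/2⌋ × 129 = 91 × 129 mm

91 × 129 mm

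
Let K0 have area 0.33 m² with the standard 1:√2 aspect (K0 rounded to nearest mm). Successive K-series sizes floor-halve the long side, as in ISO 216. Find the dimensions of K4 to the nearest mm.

120 × 170 mm

Let K0's short side be w mm. w · w√2 = 0.33 m² = 330,000 mm², so w ≈ 483.1 mm and w√2 ≈ 683.1 mm → K0 = 483 × 683 mm.
K1: ⌊683/2⌋ × 483 = 341 × 483 mm
K2: ⌊483/2⌋ × 341 = 241 × 341 mm
K3: ⌊341/2⌋ × 241 = 170 × 241 mm
K4: ⌊241/2⌋ × 170 = 120 × 170 mm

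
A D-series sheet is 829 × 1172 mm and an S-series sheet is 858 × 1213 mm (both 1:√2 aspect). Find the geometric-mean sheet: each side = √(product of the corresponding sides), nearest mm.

843 × 1192 mm

Short side: √(829 · 858) = √711282 ≈ 843.4 → 843 mm
Long side: √(1172 · 1213) = √1421636 ≈ 1192.3 → 1192 mm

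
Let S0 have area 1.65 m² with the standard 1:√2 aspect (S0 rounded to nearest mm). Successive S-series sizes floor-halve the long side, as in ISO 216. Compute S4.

Let S0's short side be w mm. w · w√2 = 1.65 m² = 1,650,000 mm², so w ≈ 1080.2 mm and w√2 ≈ 1527.6 mm → S0 = 1080 × 1528 mm.
S1: ⌊1528/2⌋ × 1080 = 764 × 1080 mm
S2: ⌊1080/2⌋ × 764 = 540 × 764 mm
S3: ⌊764/2⌋ × 540 = 382 × 540 mm
S4: ⌊540/2⌋ × 382 = 270 × 382 mm

270 × 382 mm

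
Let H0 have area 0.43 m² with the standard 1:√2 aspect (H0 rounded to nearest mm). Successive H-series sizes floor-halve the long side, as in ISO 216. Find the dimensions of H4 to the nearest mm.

Let H0's short side be w mm. w · w√2 = 0.43 m² = 430,000 mm², so w ≈ 551.4 mm and w√2 ≈ 779.8 mm → H0 = 551 × 780 mm.
H1: ⌊780/2⌋ × 551 = 390 × 551 mm
H2: ⌊551/2⌋ × 390 = 275 × 390 mm
H3: ⌊390/2⌋ × 275 = 195 × 275 mm
H4: ⌊275/2⌋ × 195 = 137 × 195 mm

137 × 195 mm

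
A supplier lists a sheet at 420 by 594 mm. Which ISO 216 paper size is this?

Aspect ratio 594/420 ≈ 1.414 — close to the ISO √2 ≈ 1.414.
In the A-series (A0 area = 1 m²): A2 = 420 × 594 mm.

A2 (420 × 594 mm)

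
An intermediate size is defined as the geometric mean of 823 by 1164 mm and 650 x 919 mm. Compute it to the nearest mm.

731 × 1034 mm

Short side: √(823 · 650) = √534950 ≈ 731.4 → 731 mm
Long side: √(1164 · 919) = √1069716 ≈ 1034.3 → 1034 mm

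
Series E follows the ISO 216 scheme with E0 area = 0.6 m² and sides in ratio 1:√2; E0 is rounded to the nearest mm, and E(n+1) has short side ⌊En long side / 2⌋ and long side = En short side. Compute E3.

Let E0's short side be w mm. w · w√2 = 0.6 m² = 600,000 mm², so w ≈ 651.4 mm and w√2 ≈ 921.2 mm → E0 = 651 × 921 mm.
E1: ⌊921/2⌋ × 651 = 460 × 651 mm
E2: ⌊651/2⌋ × 460 = 325 × 460 mm
E3: ⌊460/2⌋ × 325 = 230 × 325 mm

230 × 325 mm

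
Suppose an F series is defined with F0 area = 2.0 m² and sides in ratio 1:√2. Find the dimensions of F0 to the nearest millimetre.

Let the short side be w mm. Then w · w√2 = 2.0 m² = 2,000,000 mm².
w² = 2,000,000/√2, so w ≈ 1189.2 mm; long side = w√2 ≈ 1681.8 mm.

1189 × 1682 mm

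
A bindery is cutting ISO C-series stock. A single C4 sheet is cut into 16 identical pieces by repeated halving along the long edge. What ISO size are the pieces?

C8

16 = 2^4, so 4 halving steps.
C4 → C5 → … → C8 after 4 steps.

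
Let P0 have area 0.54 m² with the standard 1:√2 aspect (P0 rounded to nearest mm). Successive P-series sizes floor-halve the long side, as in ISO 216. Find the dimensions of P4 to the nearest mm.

154 × 218 mm

Let P0's short side be w mm. w · w√2 = 0.54 m² = 540,000 mm², so w ≈ 617.9 mm and w√2 ≈ 873.9 mm → P0 = 618 × 874 mm.
P1: ⌊874/2⌋ × 618 = 437 × 618 mm
P2: ⌊618/2⌋ × 437 = 309 × 437 mm
P3: ⌊437/2⌋ × 309 = 218 × 309 mm
P4: ⌊309/2⌋ × 218 = 154 × 218 mm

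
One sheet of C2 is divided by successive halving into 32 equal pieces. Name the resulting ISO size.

C7

32 = 2^5, so 5 halving steps.
C2 → C3 → … → C7 after 5 steps.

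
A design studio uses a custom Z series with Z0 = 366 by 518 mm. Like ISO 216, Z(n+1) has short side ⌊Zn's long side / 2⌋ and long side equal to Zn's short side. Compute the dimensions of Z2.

Z1: ⌊518/2⌋ × 366 = 259 × 366 mm
Z2: ⌊366/2⌋ × 259 = 183 × 259 mm

183 × 259 mm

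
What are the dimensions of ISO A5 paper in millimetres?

148 × 210 mm

A0 = 841 × 1189 mm (A0 has area 1 m², aspect 1:√2).
A1: ⌊1189/2⌋ × 841 = 594 × 841 mm
A2: ⌊841/2⌋ × 594 = 420 × 594 mm
A3: ⌊594/2⌋ × 420 = 297 × 420 mm
A4: ⌊420/2⌋ × 297 = 210 × 297 mm
A5: ⌊297/2⌋ × 210 = 148 × 210 mm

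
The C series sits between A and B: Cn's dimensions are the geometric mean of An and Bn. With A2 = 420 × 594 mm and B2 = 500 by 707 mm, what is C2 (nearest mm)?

458 × 648 mm

Short side: √(420 · 500) = √210000 ≈ 458.3 → 458 mm
Long side: √(594 · 707) = √419958 ≈ 648.0 → 648 mm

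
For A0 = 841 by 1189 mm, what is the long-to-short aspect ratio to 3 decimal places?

1.414

1189 / 841 = 1.414
Matches √2 ≈ 1.414 — the ISO 216 defining ratio.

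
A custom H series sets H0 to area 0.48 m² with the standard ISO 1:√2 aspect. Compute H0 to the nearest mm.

583 × 824 mm

Let the short side be w mm. Then w · w√2 = 0.48 m² = 480,000 mm².
w² = 480,000/√2, so w ≈ 582.6 mm; long side = w√2 ≈ 823.9 mm.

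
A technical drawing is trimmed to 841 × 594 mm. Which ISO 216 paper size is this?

A1 (594 × 841 mm)

Aspect ratio 841/594 ≈ 1.416 — close to the ISO √2 ≈ 1.414.
In the A-series (A0 area = 1 m²): A1 = 594 × 841 mm.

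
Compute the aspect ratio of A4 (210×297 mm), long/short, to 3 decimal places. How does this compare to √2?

1.414

297 / 210 = 1.414
Matches √2 ≈ 1.414 — the ISO 216 defining ratio.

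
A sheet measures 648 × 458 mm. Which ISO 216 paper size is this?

Aspect ratio 648/458 ≈ 1.415 — close to the ISO √2 ≈ 1.414.
In the C-series (envelope sizes, between A and B): C2 = 458 × 648 mm.

C2 (458 × 648 mm)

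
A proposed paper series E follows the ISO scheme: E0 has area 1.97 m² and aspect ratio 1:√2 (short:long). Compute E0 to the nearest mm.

Let the short side be w mm. Then w · w√2 = 1.97 m² = 1,970,000 mm².
w² = 1,970,000/√2, so w ≈ 1180.3 mm; long side = w√2 ≈ 1669.1 mm.

1180 × 1669 mm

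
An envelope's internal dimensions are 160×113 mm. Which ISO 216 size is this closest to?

C6 (114 × 162 mm)

Aspect ratio 160/113 ≈ 1.416 — close to the ISO √2 ≈ 1.414.
In the C-series (envelope sizes, between A and B): C6 = 114 × 162 mm.
Off by 3 mm total — nearest standard size.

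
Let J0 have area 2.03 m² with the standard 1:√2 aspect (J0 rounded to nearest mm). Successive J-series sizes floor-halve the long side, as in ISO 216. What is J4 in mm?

Let J0's short side be w mm. w · w√2 = 2.03 m² = 2,030,000 mm², so w ≈ 1198.1 mm and w√2 ≈ 1694.4 mm → J0 = 1198 × 1694 mm.
J1: ⌊1694/2⌋ × 1198 = 847 × 1198 mm
J2: ⌊1198/2⌋ × 847 = 599 × 847 mm
J3: ⌊847/2⌋ × 599 = 423 × 599 mm
J4: ⌊599/2⌋ × 423 = 299 × 423 mm

299 × 423 mm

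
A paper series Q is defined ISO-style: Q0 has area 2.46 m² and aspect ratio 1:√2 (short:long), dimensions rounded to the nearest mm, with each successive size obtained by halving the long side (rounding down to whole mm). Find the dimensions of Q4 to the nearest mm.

329 × 466 mm

Let Q0's short side be w mm. w · w√2 = 2.46 m² = 2,460,000 mm², so w ≈ 1318.9 mm and w√2 ≈ 1865.2 mm → Q0 = 1319 × 1865 mm.
Q1: ⌊1865/2⌋ × 1319 = 932 × 1319 mm
Q2: ⌊1319/2⌋ × 932 = 659 × 932 mm
Q3: ⌊932/2⌋ × 659 = 466 × 659 mm
Q4: ⌊659/2⌋ × 466 = 329 × 466 mm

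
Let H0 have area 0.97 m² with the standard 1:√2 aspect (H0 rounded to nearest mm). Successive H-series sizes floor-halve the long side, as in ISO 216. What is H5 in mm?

Let H0's short side be w mm. w · w√2 = 0.97 m² = 970,000 mm², so w ≈ 828.2 mm and w√2 ≈ 1171.2 mm → H0 = 828 × 1171 mm.
H1: ⌊1171/2⌋ × 828 = 585 × 828 mm
H2: ⌊828/2⌋ × 585 = 414 × 585 mm
H3: ⌊585/2⌋ × 414 = 292 × 414 mm
H4: ⌊414/2⌋ × 292 = 207 × 292 mm
H5: ⌊292/2⌋ × 207 = 146 × 207 mm

146 × 207 mm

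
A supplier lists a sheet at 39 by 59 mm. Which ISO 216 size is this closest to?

Aspect ratio 59/39 ≈ 1.513 (ISO target is √2 ≈ 1.414).
In the C-series (envelope sizes, between A and B): C9 = 40 × 57 mm.
Off by 3 mm total — nearest standard size.

C9 (40 × 57 mm)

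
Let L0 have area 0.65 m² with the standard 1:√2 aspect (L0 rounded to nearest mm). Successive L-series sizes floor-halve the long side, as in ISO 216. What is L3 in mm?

239 × 339 mm

Let L0's short side be w mm. w · w√2 = 0.65 m² = 650,000 mm², so w ≈ 678.0 mm and w√2 ≈ 958.8 mm → L0 = 678 × 959 mm.
L1: ⌊959/2⌋ × 678 = 479 × 678 mm
L2: ⌊678/2⌋ × 479 = 339 × 479 mm
L3: ⌊479/2⌋ × 339 = 239 × 339 mm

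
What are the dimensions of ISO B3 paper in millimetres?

353 × 500 mm

B0 = 1000 × 1414 mm (B0 has a 1000 mm short side, aspect 1:√2).
B1: ⌊1414/2⌋ × 1000 = 707 × 1000 mm
B2: ⌊1000/2⌋ × 707 = 500 × 707 mm
B3: ⌊707/2⌋ × 500 = 353 × 500 mm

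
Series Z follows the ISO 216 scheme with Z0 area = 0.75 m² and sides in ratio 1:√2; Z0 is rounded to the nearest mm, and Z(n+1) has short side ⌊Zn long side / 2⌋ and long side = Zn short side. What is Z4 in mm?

182 × 257 mm

Let Z0's short side be w mm. w · w√2 = 0.75 m² = 750,000 mm², so w ≈ 728.2 mm and w√2 ≈ 1029.9 mm → Z0 = 728 × 1030 mm.
Z1: ⌊1030/2⌋ × 728 = 515 × 728 mm
Z2: ⌊728/2⌋ × 515 = 364 × 515 mm
Z3: ⌊515/2⌋ × 364 = 257 × 364 mm
Z4: ⌊364/2⌋ × 257 = 182 × 257 mm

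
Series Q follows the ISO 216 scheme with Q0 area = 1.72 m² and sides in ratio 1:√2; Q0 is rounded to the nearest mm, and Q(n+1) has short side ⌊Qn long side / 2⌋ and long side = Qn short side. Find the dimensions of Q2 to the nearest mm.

551 × 780 mm

Let Q0's short side be w mm. w · w√2 = 1.72 m² = 1,720,000 mm², so w ≈ 1102.8 mm and w√2 ≈ 1559.6 mm → Q0 = 1103 × 1560 mm.
Q1: ⌊1560/2⌋ × 1103 = 780 × 1103 mm
Q2: ⌊1103/2⌋ × 780 = 551 × 780 mm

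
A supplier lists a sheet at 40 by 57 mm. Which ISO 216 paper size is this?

Aspect ratio 57/40 ≈ 1.425 — close to the ISO √2 ≈ 1.414.
In the C-series (envelope sizes, between A and B): C9 = 40 × 57 mm.

C9 (40 × 57 mm)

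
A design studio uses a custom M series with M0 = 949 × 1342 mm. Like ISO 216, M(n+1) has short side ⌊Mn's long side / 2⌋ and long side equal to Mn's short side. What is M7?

M1 = 671 × 949 mm (from M0 by 1 halving).
M2: ⌊949/2⌋ × 671 = 474 × 671 mm
M3: ⌊671/2⌋ × 474 = 335 × 474 mm
M4: ⌊474/2⌋ × 335 = 237 × 335 mm
M5: ⌊335/2⌋ × 237 = 167 × 237 mm
M6: ⌊237/2⌋ × 167 = 118 × 167 mm
M7: ⌊167/2⌋ × 118 = 83 × 118 mm

83 × 118 mm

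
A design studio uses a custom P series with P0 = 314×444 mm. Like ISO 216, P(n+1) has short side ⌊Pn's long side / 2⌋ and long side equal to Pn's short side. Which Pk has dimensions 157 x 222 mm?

P2

P0: 314 × 444 mm
P1: 222 × 314 mm
P2: 157 × 222 mm
P3: 111 × 157 mm
→ matches P2.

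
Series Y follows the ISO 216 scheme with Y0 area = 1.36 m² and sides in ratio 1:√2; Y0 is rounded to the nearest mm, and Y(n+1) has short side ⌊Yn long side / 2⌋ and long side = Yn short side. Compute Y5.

Let Y0's short side be w mm. w · w√2 = 1.36 m² = 1,360,000 mm², so w ≈ 980.6 mm and w√2 ≈ 1386.8 mm → Y0 = 981 × 1387 mm.
Y1: ⌊1387/2⌋ × 981 = 693 × 981 mm
Y2: ⌊981/2⌋ × 693 = 490 × 693 mm
Y3: ⌊693/2⌋ × 490 = 346 × 490 mm
Y4: ⌊490/2⌋ × 346 = 245 × 346 mm
Y5: ⌊346/2⌋ × 245 = 173 × 245 mm

173 × 245 mm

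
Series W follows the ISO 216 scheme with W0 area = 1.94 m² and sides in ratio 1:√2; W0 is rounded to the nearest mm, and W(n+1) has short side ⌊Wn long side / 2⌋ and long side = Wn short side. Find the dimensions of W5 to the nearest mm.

Let W0's short side be w mm. w · w√2 = 1.94 m² = 1,940,000 mm², so w ≈ 1171.2 mm and w√2 ≈ 1656.4 mm → W0 = 1171 × 1656 mm.
W1: ⌊1656/2⌋ × 1171 = 828 × 1171 mm
W2: ⌊1171/2⌋ × 828 = 585 × 828 mm
W3: ⌊828/2⌋ × 585 = 414 × 585 mm
W4: ⌊585/2⌋ × 414 = 292 × 414 mm
W5: ⌊414/2⌋ × 292 = 207 × 292 mm

207 × 292 mm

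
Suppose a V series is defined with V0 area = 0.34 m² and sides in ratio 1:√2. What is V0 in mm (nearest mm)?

490 × 693 mm

Let the short side be w mm. Then w · w√2 = 0.34 m² = 340,000 mm².
w² = 340,000/√2, so w ≈ 490.3 mm; long side = w√2 ≈ 693.4 mm.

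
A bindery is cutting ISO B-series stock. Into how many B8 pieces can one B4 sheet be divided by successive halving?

16

Each ISO step halves the sheet: 1 × B4 → 2 × B5 → 4 × B6 → 8 × B7 → …
From B4 to B8 is 4 halving steps: 2^4 = 16.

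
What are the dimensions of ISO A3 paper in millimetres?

297 × 420 mm

A0 = 841 × 1189 mm (A0 has area 1 m², aspect 1:√2).
A1: ⌊1189/2⌋ × 841 = 594 × 841 mm
A2: ⌊841/2⌋ × 594 = 420 × 594 mm
A3: ⌊594/2⌋ × 420 = 297 × 420 mm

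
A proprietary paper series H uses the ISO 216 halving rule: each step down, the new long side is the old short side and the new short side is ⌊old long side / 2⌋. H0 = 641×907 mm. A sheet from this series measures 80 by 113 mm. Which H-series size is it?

H6

H0: 641 × 907 mm
H1: 453 × 641 mm
H2: 320 × 453 mm
H3: 226 × 320 mm
H4: 160 × 226 mm
H5: 113 × 160 mm
H6: 80 × 113 mm
H7: 56 × 80 mm
→ matches H6.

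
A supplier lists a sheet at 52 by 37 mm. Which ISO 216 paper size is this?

Aspect ratio 52/37 ≈ 1.405 — close to the ISO √2 ≈ 1.414.
In the A-series (A0 area = 1 m²): A9 = 37 × 52 mm.

A9 (37 × 52 mm)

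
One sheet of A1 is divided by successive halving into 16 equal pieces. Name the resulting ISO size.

A5

16 = 2^4, so 4 halving steps.
A1 → A2 → … → A5 after 4 steps.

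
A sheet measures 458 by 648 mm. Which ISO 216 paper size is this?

Aspect ratio 648/458 ≈ 1.415 — close to the ISO √2 ≈ 1.414.
In the C-series (envelope sizes, between A and B): C2 = 458 × 648 mm.

C2 (458 × 648 mm)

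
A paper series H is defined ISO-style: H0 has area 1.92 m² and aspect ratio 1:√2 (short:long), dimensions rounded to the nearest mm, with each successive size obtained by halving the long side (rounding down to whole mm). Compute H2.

Let H0's short side be w mm. w · w√2 = 1.92 m² = 1,920,000 mm², so w ≈ 1165.2 mm and w√2 ≈ 1647.8 mm → H0 = 1165 × 1648 mm.
H1: ⌊1648/2⌋ × 1165 = 824 × 1165 mm
H2: ⌊1165/2⌋ × 824 = 582 × 824 mm

582 × 824 mm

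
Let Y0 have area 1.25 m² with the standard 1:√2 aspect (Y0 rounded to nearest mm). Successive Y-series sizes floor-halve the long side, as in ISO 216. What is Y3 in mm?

332 × 470 mm

Let Y0's short side be w mm. w · w√2 = 1.25 m² = 1,250,000 mm², so w ≈ 940.2 mm and w√2 ≈ 1329.6 mm → Y0 = 940 × 1330 mm.
Y1: ⌊1330/2⌋ × 940 = 665 × 940 mm
Y2: ⌊940/2⌋ × 665 = 470 × 665 mm
Y3: ⌊665/2⌋ × 470 = 332 × 470 mm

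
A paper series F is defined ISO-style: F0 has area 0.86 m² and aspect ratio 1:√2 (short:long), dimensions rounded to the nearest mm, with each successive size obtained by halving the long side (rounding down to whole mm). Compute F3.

275 × 390 mm

Let F0's short side be w mm. w · w√2 = 0.86 m² = 860,000 mm², so w ≈ 779.8 mm and w√2 ≈ 1102.8 mm → F0 = 780 × 1103 mm.
F1: ⌊1103/2⌋ × 780 = 551 × 780 mm
F2: ⌊780/2⌋ × 551 = 390 × 551 mm
F3: ⌊551/2⌋ × 390 = 275 × 390 mm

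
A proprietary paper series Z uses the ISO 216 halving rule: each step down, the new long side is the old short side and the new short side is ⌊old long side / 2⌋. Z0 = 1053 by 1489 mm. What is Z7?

93 × 131 mm

Z1 = 744 × 1053 mm (from Z0 by 1 halving).
Z2: ⌊1053/2⌋ × 744 = 526 × 744 mm
Z3: ⌊744/2⌋ × 526 = 372 × 526 mm
Z4: ⌊526/2⌋ × 372 = 263 × 372 mm
Z5: ⌊372/2⌋ × 263 = 186 × 263 mm
Z6: ⌊263/2⌋ × 186 = 131 × 186 mm
Z7: ⌊186/2⌋ × 131 = 93 × 131 mm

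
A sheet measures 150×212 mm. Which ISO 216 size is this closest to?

Aspect ratio 212/150 ≈ 1.413 — close to the ISO √2 ≈ 1.414.
In the A-series (A0 area = 1 m²): A5 = 148 × 210 mm.
Off by 4 mm total — nearest standard size.

A5 (148 × 210 mm)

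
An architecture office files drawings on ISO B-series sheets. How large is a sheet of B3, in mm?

353 × 500 mm

B0 = 1000 × 1414 mm (B0 has a 1000 mm short side, aspect 1:√2).
B1: ⌊1414/2⌋ × 1000 = 707 × 1000 mm
B2: ⌊1000/2⌋ × 707 = 500 × 707 mm
B3: ⌊707/2⌋ × 500 = 353 × 500 mm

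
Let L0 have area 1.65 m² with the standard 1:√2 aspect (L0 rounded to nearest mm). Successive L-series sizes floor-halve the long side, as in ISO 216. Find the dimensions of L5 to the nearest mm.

Let L0's short side be w mm. w · w√2 = 1.65 m² = 1,650,000 mm², so w ≈ 1080.2 mm and w√2 ≈ 1527.6 mm → L0 = 1080 × 1528 mm.
L1: ⌊1528/2⌋ × 1080 = 764 × 1080 mm
L2: ⌊1080/2⌋ × 764 = 540 × 764 mm
L3: ⌊764/2⌋ × 540 = 382 × 540 mm
L4: ⌊540/2⌋ × 382 = 270 × 382 mm
L5: ⌊382/2⌋ × 270 = 191 × 270 mm

191 × 270 mm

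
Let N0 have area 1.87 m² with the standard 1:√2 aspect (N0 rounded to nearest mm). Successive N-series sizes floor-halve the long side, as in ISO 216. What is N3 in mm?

Let N0's short side be w mm. w · w√2 = 1.87 m² = 1,870,000 mm², so w ≈ 1149.9 mm and w√2 ≈ 1626.2 mm → N0 = 1150 × 1626 mm.
N1: ⌊1626/2⌋ × 1150 = 813 × 1150 mm
N2: ⌊1150/2⌋ × 813 = 575 × 813 mm
N3: ⌊813/2⌋ × 575 = 406 × 575 mm

406 × 575 mm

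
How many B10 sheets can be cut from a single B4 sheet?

Each ISO step halves the sheet: 1 × B4 → 2 × B5 → 4 × B6 → 8 × B7 → …
From B4 to B10 is 6 halving steps: 2^6 = 64.

64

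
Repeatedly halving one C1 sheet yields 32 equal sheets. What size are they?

C6

32 = 2^5, so 5 halving steps.
C1 → C2 → … → C6 after 5 steps.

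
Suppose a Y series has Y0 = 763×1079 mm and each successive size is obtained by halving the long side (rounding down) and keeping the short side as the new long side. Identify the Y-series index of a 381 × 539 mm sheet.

Y2

Y0: 763 × 1079 mm
Y1: 539 × 763 mm
Y2: 381 × 539 mm
Y3: 269 × 381 mm
→ matches Y2.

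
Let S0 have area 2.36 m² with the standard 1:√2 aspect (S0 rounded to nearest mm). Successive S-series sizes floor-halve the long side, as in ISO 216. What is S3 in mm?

456 × 646 mm

Let S0's short side be w mm. w · w√2 = 2.36 m² = 2,360,000 mm², so w ≈ 1291.8 mm and w√2 ≈ 1826.9 mm → S0 = 1292 × 1827 mm.
S1: ⌊1827/2⌋ × 1292 = 913 × 1292 mm
S2: ⌊1292/2⌋ × 913 = 646 × 913 mm
S3: ⌊913/2⌋ × 646 = 456 × 646 mm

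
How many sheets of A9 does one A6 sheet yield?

Each ISO step halves the sheet: 1 × A6 → 2 × A7 → 4 × A8 → 8 × A9
From A6 to A9 is 3 halving steps: 2^3 = 8.

8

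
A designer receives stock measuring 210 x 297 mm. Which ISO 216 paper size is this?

A4 (210 × 297 mm)

Aspect ratio 297/210 ≈ 1.414 — close to the ISO √2 ≈ 1.414.
In the A-series (A0 area = 1 m²): A4 = 210 × 297 mm.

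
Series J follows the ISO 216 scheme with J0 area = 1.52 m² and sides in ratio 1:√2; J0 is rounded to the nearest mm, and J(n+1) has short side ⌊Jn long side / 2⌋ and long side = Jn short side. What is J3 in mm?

Let J0's short side be w mm. w · w√2 = 1.52 m² = 1,520,000 mm², so w ≈ 1036.7 mm and w√2 ≈ 1466.2 mm → J0 = 1037 × 1466 mm.
J1: ⌊1466/2⌋ × 1037 = 733 × 1037 mm
J2: ⌊1037/2⌋ × 733 = 518 × 733 mm
J3: ⌊733/2⌋ × 518 = 366 × 518 mm

366 × 518 mm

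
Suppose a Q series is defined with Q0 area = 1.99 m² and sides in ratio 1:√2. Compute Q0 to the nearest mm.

Let the short side be w mm. Then w · w√2 = 1.99 m² = 1,990,000 mm².
w² = 1,990,000/√2, so w ≈ 1186.2 mm; long side = w√2 ≈ 1677.6 mm.

1186 × 1678 mm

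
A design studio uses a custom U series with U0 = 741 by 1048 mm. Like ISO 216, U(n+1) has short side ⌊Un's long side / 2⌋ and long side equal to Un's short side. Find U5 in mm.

131 × 185 mm

U1: ⌊1048/2⌋ × 741 = 524 × 741 mm
U2: ⌊741/2⌋ × 524 = 370 × 524 mm
U3: ⌊524/2⌋ × 370 = 262 × 370 mm
U4: ⌊370/2⌋ × 262 = 185 × 262 mm
U5: ⌊262/2⌋ × 185 = 131 × 185 mm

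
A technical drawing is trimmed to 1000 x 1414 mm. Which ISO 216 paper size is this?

B0 (1000 × 1414 mm)

Aspect ratio 1414/1000 ≈ 1.414 — close to the ISO √2 ≈ 1.414.
In the B-series (B0 = 1000 × 1414 mm): B0 = 1000 × 1414 mm.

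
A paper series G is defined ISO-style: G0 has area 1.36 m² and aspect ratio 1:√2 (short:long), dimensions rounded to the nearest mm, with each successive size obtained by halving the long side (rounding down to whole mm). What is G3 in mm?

Let G0's short side be w mm. w · w√2 = 1.36 m² = 1,360,000 mm², so w ≈ 980.6 mm and w√2 ≈ 1386.8 mm → G0 = 981 × 1387 mm.
G1: ⌊1387/2⌋ × 981 = 693 × 981 mm
G2: ⌊981/2⌋ × 693 = 490 × 693 mm
G3: ⌊693/2⌋ × 490 = 346 × 490 mm

346 × 490 mm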